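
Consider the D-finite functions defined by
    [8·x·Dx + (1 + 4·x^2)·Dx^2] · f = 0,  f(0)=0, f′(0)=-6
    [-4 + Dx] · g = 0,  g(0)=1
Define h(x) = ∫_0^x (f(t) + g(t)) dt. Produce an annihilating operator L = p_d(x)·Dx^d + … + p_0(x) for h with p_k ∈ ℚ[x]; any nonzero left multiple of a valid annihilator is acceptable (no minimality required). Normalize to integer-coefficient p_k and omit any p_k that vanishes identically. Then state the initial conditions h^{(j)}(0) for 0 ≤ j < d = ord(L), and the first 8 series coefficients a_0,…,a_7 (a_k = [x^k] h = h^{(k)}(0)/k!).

L = (8 - 32·x - 96·x^2 - 128·x^3)·Dx^2 + (-6 - 8·x^2 - 64·x^4)·Dx^3 + (1 + 2·x + 8·x^2 + 8·x^3 + 16·x^4)·Dx^4  (order 4).
h: a_k = 0, 1, -1, 8/3, 14/3, 32/15, -16/9, 256/315, …
ICs: h(0) = 0, h′(0) = 1, h′′(0) = -2, h′′′(0) = 16.

f: a_k = 0, -6, 0, 8, 0, -96/5, 0, 384/7, …
g: a_k = 1, 4, 8, 32/3, 32/3, 128/15, 256/45, 1024/315, …
f+g: L₀ = lclm(L_f,L_g), ord ≤ 2+1.
h=∫h₀ ⇒ L = L₀·Dx.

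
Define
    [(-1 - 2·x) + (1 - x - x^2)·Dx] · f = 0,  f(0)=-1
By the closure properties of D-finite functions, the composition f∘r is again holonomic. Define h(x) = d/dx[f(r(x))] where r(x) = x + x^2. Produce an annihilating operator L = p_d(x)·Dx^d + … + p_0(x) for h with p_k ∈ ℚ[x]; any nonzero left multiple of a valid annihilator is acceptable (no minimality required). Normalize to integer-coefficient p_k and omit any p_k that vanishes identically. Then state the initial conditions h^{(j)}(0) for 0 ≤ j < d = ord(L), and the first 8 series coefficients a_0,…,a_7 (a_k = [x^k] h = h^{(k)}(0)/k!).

f: a_k = -1, -1, -2, -3, -5, -8, -13, -21, …
Substitute x→r, Dx→(1/r')Dx; clear ⇒ L₀.
h₀' ⇒ L via d/dx closure of L₀.
L = (6 + 24·x + 48·x^2 + 68·x^3 + 84·x^4 + 60·x^5 + 20·x^6) + (-1 - 3·x + 12·x^3 + 25·x^4 + 24·x^5 + 14·x^6 + 4·x^7)·Dx  (order 1).
h: a_k = -1, -6, -21, -64, -185, -516, -1393, -3688, …
ICs: h(0) = -1.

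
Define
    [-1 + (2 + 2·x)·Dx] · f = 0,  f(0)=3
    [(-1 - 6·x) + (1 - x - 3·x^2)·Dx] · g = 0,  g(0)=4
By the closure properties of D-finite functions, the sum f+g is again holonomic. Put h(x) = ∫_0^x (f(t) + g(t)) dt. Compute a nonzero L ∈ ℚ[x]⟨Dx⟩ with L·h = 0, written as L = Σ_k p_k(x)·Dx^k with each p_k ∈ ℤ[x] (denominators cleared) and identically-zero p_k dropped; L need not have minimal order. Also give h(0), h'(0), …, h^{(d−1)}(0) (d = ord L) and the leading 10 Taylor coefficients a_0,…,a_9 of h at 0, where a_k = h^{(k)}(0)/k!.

f: a_k = 3, 3/2, -3/8, 3/16, -15/128, 21/256, -63/1024, 99/2048, -1287/32768, 2145/65536, …
g: a_k = 4, 4, 16, 28, 76, 160, 388, 868, 2032, 4636, …
Sum ⇒ L₀ = lclm(L_f,L_g) in ℚ(x)⟨Dx⟩.
∫: right-multiply L₀ by Dx.
L = (17 + 57·x + 135·x^2 + 90·x^3)·Dx + (-33 - 134·x - 387·x^2 - 510·x^3 - 225·x^4)·Dx^2 + (2 + 30·x + 22·x^2 - 126·x^3 - 210·x^4 - 90·x^5)·Dx^3  (order 3).
h: a_k = 0, 7, 11/4, 125/24, 451/64, 9713/640, 40981/1536, 397249/7168, 1777763/16384, 66583289/294912, …
ICs: h(0) = 0, h′(0) = 7, h′′(0) = 11/2.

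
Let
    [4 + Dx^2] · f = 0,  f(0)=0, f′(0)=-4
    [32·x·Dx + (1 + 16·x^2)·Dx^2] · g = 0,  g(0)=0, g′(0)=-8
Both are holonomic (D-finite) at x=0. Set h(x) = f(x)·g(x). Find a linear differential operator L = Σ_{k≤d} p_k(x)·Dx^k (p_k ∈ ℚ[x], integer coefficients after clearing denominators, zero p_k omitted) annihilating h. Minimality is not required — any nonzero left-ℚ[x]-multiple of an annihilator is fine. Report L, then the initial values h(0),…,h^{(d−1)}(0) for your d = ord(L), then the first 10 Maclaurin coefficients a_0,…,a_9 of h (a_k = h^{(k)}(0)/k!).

L = (1360 + 60416·x^2 + 106496·x^4 + 262144·x^6 + 1048576·x^8) + (2304·x + 45056·x^3 + 196608·x^5 + 1048576·x^7)·Dx + (360 + 15872·x^2 + 36864·x^4 + 131072·x^6 + 524288·x^8)·Dx^2 + (576·x + 11264·x^3 + 49152·x^5 + 262144·x^7)·Dx^3 + (5 + 192·x^2 + 2560·x^4 + 16384·x^6 + 65536·x^8)·Dx^4  (order 4).
h: a_k = 0, 0, 32, 0, -192, 0, 15808/9, 0, -19840, 0, …
ICs: h(0) = 0, h′(0) = 0, h′′(0) = 64, h′′′(0) = 0.

f: a_k = 0, -4, 0, 8/3, 0, -8/15, 0, 16/315, 0, -8/2835, …
g: a_k = 0, -8, 0, 128/3, 0, -2048/5, 0, 32768/7, 0, -524288/9, …
Sym-product of L_f,L_g gives L₀ (≤ ord 4).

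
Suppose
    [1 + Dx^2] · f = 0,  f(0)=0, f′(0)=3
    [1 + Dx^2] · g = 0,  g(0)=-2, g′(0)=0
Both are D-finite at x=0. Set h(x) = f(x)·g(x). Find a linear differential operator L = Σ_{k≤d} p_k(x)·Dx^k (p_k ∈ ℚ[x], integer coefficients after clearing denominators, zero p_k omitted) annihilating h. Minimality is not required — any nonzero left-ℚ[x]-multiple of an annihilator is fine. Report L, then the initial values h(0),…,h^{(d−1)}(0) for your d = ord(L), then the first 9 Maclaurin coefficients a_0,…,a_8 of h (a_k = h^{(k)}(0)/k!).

L = 4·Dx + Dx^3  (order 3).
h: a_k = 0, -6, 0, 4, 0, -4/5, 0, 8/105, 0, …
ICs: h(0) = 0, h′(0) = -6, h′′(0) = 0.

f: a_k = 0, 3, 0, -1/2, 0, 1/40, 0, -1/1680, 0, …
g: a_k = -2, 0, 1, 0, -1/12, 0, 1/360, 0, -1/20160, …
L₀ := L_f ⊗_s L_g (sym. prod.), ord ≤ 4.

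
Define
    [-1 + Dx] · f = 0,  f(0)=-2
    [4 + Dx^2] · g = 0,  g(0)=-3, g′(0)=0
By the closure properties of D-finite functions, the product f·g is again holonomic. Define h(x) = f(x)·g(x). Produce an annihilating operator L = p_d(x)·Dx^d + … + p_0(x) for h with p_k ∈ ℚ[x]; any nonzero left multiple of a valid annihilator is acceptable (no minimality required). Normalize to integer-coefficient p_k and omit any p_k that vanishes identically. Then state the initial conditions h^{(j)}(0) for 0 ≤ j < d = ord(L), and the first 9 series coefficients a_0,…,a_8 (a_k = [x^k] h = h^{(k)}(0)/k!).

L = 5 - 2·Dx + Dx^2  (order 2).
h: a_k = 6, 6, -9, -11, -7/4, 41/20, 39/40, 29/840, -527/6720, …
ICs: h(0) = 6, h′(0) = 6.

f: a_k = -2, -2, -1, -1/3, -1/12, -1/60, -1/360, -1/2520, -1/20160, …
g: a_k = -3, 0, 6, 0, -2, 0, 4/15, 0, -2/105, …
h₀=f·g: eliminate ⇒ L₀, order ≤ 1·2.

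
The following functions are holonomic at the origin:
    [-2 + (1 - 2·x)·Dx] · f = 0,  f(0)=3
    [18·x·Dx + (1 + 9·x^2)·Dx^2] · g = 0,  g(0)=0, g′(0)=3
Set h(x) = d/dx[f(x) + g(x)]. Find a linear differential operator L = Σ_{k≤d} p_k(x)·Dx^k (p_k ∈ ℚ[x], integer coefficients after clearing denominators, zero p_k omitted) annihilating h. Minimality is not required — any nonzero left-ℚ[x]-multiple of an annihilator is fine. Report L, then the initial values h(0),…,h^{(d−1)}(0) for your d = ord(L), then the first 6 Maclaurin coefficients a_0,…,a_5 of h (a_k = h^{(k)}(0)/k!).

L = (-36 + 288·x + 972·x^2) + (21 - 36·x + 9·x^2 + 972·x^3)·Dx + (-2 - 5·x - 45·x^3 + 162·x^4)·Dx^2  (order 2).
h: a_k = 9, 24, 45, 192, 723, 1152, …
ICs: h(0) = 9, h′(0) = 24.

f: a_k = 3, 6, 12, 24, 48, 96, …
g: a_k = 0, 3, 0, -9, 0, 243/5, …
h₀=f+g: left-lcm gives L₀, ord ≤ 3.
Derive L from L₀ (diff closure).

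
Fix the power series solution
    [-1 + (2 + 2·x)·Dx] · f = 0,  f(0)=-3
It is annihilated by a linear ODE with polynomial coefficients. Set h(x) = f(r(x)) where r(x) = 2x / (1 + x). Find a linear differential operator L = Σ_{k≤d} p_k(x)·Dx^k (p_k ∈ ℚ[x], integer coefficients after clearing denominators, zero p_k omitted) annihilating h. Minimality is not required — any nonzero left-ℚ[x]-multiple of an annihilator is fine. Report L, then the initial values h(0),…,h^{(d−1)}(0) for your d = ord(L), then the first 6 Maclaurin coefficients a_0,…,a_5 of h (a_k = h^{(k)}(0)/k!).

f: a_k = -3, -3/2, 3/8, -3/16, 15/128, -21/256, …
Change of var in L_f (x↦r) gives L₀.
L = -1 + (1 + 4·x + 3·x^2)·Dx  (order 1).
h: a_k = -3, -3, 9/2, -15/2, 111/8, -225/8, …
ICs: h(0) = -3.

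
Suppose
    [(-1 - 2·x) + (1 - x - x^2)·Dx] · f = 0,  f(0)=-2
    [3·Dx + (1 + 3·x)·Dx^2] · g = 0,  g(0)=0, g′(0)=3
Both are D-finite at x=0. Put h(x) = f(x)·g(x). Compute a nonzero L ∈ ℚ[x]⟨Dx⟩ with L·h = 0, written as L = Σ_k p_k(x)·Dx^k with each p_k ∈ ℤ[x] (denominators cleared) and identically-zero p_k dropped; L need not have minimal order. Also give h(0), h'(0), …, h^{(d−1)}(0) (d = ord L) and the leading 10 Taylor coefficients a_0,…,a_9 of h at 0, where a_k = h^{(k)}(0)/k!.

f: a_k = -2, -2, -4, -6, -10, -16, -26, -42, -68, -110, …
g: a_k = 0, 3, -9/2, 9, -81/4, 243/5, -243/2, 2187/7, -6561/8, 2187, …
f·g: L₀ = L_f ⊗_s L_g, ord ≤ 1·2.
L = (5 + 12·x) + (-1 + 13·x + 15·x^2)·Dx + (-1 - 2·x + 4·x^2 + 3·x^3)·Dx^2  (order 2).
h: a_k = 0, -6, 3, -21, 45/2, -957/10, 849/5, -38553/70, 176301/140, -102633/28, …
ICs: h(0) = 0, h′(0) = -6.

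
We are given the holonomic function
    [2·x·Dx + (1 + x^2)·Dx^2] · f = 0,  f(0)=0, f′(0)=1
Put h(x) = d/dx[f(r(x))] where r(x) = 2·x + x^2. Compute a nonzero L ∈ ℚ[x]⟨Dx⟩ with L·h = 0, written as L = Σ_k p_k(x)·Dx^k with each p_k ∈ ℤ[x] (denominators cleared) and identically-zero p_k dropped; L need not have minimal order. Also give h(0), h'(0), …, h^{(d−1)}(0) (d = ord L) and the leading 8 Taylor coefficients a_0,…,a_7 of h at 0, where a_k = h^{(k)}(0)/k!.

f: a_k = 0, 1, 0, -1/3, 0, 1/5, 0, -1/7, …
h₀=f(r): pull back L_f along r ⇒ L₀.
h=h₀': d/dx-closure on L₀ ⇒ L.
L = (-1 + 8·x + 16·x^2 + 12·x^3 + 3·x^4) + (1 + x + 4·x^2 + 8·x^3 + 5·x^4 + x^5)·Dx  (order 1).
h: a_k = 2, 2, -8, -16, 22, 94, -16, -448, …
ICs: h(0) = 2.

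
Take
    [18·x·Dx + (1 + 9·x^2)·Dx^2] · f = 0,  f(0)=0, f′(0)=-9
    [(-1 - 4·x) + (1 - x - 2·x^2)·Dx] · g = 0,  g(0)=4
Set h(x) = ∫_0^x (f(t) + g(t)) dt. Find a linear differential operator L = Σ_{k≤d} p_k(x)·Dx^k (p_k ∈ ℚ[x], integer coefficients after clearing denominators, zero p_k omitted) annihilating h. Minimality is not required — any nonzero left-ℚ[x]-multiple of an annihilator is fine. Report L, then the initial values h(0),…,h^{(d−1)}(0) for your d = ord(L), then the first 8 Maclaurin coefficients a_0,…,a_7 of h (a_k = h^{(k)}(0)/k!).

f: a_k = 0, -9, 0, 27, 0, -729/5, 0, 6561/7, …
g: a_k = 4, 4, 12, 20, 44, 84, 172, 340, …
Weyl lclm of L_f,L_g ⇒ L₀ (ord ≤ 3).
h=∫₀ˣh₀: take L = L₀·Dx.
L = (18 - 72·x - 918·x^2 - 1872·x^3 - 4608·x^4 - 1296·x^6)·Dx^2 + (-8 - 30·x - 278·x^3 - 1788·x^4 - 3216·x^5 - 324·x^6 - 1296·x^7)·Dx^3 + (1 + 4·x + 24·x^2 + 4·x^3 + 103·x^4 - 300·x^5 - 312·x^6 - 108·x^7 - 216·x^8)·Dx^4  (order 4).
h: a_k = 0, 4, -5/2, 4, 47/4, 44/5, -103/10, 172/7, …
ICs: h(0) = 0, h′(0) = 4, h′′(0) = -5, h′′′(0) = 24.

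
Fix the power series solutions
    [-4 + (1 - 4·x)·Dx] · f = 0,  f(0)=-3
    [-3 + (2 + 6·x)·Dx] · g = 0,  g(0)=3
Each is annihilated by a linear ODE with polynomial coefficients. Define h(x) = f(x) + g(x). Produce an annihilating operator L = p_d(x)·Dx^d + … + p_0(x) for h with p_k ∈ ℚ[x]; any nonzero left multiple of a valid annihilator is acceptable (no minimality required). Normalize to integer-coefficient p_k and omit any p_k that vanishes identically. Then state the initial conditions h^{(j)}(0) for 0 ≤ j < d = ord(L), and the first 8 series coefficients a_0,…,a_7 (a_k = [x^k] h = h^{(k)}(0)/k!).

f: a_k = -3, -12, -48, -192, -768, -3072, -12288, -49152, …
g: a_k = 3, 9/2, -27/8, 81/16, -1215/128, 5103/256, -45927/1024, 216513/2048, …
h₀=f+g: left-lcm gives L₀, ord ≤ 2.
L = (-228 - 432·x) + (137 + 696·x + 1296·x^2)·Dx + (-10 - 62·x + 192·x^2 + 864·x^3)·Dx^2  (order 2).
h: a_k = 0, -15/2, -411/8, -2991/16, -99519/128, -781329/256, -12628839/1024, -100446783/2048, …
ICs: h(0) = 0, h′(0) = -15/2.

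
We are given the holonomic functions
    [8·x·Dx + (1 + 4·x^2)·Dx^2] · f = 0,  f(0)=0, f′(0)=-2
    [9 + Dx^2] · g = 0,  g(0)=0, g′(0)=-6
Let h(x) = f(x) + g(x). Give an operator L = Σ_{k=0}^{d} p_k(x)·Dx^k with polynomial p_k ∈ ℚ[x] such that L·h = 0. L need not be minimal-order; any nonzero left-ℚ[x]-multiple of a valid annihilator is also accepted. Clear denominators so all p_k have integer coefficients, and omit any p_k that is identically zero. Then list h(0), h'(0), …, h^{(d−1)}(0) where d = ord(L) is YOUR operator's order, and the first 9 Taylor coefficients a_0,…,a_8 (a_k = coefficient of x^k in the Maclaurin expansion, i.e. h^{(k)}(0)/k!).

L = (-2808·x + 19008·x^3 + 10368·x^5)·Dx + (9 + 1548·x^2 + 7344·x^4 + 5184·x^6)·Dx^2 + (-312·x + 2112·x^3 + 1152·x^5)·Dx^3 + (1 + 172·x^2 + 816·x^4 + 576·x^6)·Dx^4  (order 4).
h: a_k = 0, -8, 0, 35/3, 0, -209/20, 0, 5363/280, 0, …
ICs: h(0) = 0, h′(0) = -8, h′′(0) = 0, h′′′(0) = 70.

f: a_k = 0, -2, 0, 8/3, 0, -32/5, 0, 128/7, 0, …
g: a_k = 0, -6, 0, 9, 0, -81/20, 0, 243/280, 0, …
h₀=f+g: left-lcm gives L₀, ord ≤ 4.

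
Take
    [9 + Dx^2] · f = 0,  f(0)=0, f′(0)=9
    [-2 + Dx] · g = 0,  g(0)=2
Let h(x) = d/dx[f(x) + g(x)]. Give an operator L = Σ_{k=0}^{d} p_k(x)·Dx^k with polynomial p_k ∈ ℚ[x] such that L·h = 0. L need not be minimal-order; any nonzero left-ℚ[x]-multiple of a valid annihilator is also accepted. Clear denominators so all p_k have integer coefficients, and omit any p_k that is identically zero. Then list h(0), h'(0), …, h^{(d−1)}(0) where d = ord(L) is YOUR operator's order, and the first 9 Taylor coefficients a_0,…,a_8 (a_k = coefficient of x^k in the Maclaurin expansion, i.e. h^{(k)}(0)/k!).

f: a_k = 0, 9, 0, -27/2, 0, 243/40, 0, -729/560, 0, …
g: a_k = 2, 4, 4, 8/3, 4/3, 8/15, 8/45, 16/315, 4/315, …
h₀=f+g: left-lcm gives L₀, ord ≤ 3.
Differentiate: ansatz ord ≤ ord L₀ ⇒ L.
L = 18 - 9·Dx + 2·Dx^2 - Dx^3  (order 3).
h: a_k = 13, 8, -65/2, 16/3, 793/24, 16/15, -1261/144, 32/315, 60073/40320, …
ICs: h(0) = 13, h′(0) = 8, h′′(0) = -65.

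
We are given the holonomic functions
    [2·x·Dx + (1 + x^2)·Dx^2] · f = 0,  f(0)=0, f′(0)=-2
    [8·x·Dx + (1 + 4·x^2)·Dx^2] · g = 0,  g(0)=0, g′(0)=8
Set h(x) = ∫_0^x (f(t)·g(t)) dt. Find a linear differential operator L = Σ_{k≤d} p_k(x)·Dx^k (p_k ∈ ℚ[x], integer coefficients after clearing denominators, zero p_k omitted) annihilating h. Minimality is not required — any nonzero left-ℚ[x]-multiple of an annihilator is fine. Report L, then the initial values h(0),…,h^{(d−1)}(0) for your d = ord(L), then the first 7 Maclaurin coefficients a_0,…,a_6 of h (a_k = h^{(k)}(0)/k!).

f: a_k = 0, -2, 0, 2/3, 0, -2/5, 0, …
g: a_k = 0, 8, 0, -32/3, 0, 128/5, 0, …
Sym-product of L_f,L_g gives L₀ (≤ ord 4).
Integrate: L := L₀·Dx.
L = (-96·x - 800·x^3 - 1024·x^5 + 640·x^7 + 1536·x^9)·Dx^2 + (-20 - 412·x^2 - 1440·x^4 - 896·x^6 + 2240·x^8 + 2304·x^10)·Dx^3 + (-40·x - 280·x^3 - 480·x^5 + 272·x^7 + 1280·x^9 + 768·x^11)·Dx^4 + (-1 - 10·x^2 - 29·x^4 + 116·x^8 + 160·x^10 + 64·x^12)·Dx^5  (order 5).
h: a_k = 0, 0, 0, -16/3, 0, 16/3, 0, …
ICs: h(0) = 0, h′(0) = 0, h′′(0) = 0, h′′′(0) = -32, h′′′′(0) = 0.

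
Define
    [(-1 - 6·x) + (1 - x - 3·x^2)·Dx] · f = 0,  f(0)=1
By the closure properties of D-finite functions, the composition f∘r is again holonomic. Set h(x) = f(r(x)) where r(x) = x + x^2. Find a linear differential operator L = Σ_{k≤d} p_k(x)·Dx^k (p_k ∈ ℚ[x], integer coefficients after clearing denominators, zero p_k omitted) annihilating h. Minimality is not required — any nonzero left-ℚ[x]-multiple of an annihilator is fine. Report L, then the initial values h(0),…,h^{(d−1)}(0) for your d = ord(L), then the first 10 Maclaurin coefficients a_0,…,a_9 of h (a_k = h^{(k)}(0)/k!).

L = (1 + 8·x + 18·x^2 + 12·x^3) + (-1 + x + 4·x^2 + 6·x^3 + 3·x^4)·Dx  (order 1).
h: a_k = 1, 1, 5, 15, 44, 137, 418, 1275, 3901, 11920, …
ICs: h(0) = 1.

f: a_k = 1, 1, 4, 7, 19, 40, 97, 217, 508, 1159, …
Change of var in L_f (x↦r) gives L₀.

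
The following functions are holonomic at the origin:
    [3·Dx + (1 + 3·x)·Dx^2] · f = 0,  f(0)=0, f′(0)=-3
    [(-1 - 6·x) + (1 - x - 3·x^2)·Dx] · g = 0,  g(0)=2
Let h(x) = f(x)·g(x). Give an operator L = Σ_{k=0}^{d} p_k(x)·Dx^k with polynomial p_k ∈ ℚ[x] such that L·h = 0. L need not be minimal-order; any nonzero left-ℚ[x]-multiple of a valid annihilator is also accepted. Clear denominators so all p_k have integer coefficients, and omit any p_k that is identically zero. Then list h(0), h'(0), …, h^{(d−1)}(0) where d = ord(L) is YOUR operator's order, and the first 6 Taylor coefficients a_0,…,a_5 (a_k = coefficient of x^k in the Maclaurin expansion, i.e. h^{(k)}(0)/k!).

L = (9 + 36·x) + (-1 + 21·x + 45·x^2)·Dx + (-1 - 2·x + 6·x^2 + 9·x^3)·Dx^2  (order 2).
h: a_k = 0, -6, 3, -33, 33/2, -1797/10, …
ICs: h(0) = 0, h′(0) = -6.

f: a_k = 0, -3, 9/2, -9, 81/4, -243/5, …
g: a_k = 2, 2, 8, 14, 38, 80, …
Sym-product of L_f,L_g gives L₀ (≤ ord 2).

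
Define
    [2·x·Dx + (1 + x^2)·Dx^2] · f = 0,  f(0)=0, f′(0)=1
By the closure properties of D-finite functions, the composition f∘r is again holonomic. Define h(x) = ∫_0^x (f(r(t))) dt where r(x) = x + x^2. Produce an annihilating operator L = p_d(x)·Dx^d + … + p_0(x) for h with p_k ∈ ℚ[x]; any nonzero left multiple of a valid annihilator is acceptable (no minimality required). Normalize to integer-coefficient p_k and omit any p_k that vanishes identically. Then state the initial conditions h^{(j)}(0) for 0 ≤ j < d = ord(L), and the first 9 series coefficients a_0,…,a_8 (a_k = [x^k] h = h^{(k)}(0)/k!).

L = (-2 + 2·x + 8·x^2 + 12·x^3 + 6·x^4)·Dx^2 + (1 + 2·x + x^2 + 4·x^3 + 5·x^4 + 2·x^5)·Dx^3  (order 3).
h: a_k = 0, 0, 1/2, 1/3, -1/12, -1/5, -2/15, 2/21, 13/56, …
ICs: h(0) = 0, h′(0) = 0, h′′(0) = 1.

f: a_k = 0, 1, 0, -1/3, 0, 1/5, 0, -1/7, 0, …
Change of var in L_f (x↦r) gives L₀.
Integrate: L := L₀·Dx.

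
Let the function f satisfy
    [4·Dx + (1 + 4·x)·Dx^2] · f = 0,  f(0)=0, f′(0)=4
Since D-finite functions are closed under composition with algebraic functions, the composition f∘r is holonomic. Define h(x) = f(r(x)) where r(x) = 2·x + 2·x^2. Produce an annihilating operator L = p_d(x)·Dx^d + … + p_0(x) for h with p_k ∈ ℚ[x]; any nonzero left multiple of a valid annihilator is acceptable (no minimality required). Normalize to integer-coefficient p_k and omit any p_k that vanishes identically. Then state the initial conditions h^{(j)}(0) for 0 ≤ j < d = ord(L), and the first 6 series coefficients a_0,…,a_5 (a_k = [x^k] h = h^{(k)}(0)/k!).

f: a_k = 0, 4, -8, 64/3, -64, 1024/5, …
f∘r: x↦r, Dx↦Dx/r' in L_f ⇒ L₀.
L = (6 + 16·x + 16·x^2)·Dx + (1 + 10·x + 24·x^2 + 16·x^3)·Dx^2  (order 2).
h: a_k = 0, 8, -24, 320/3, -544, 14848/5, …
ICs: h(0) = 0, h′(0) = 8.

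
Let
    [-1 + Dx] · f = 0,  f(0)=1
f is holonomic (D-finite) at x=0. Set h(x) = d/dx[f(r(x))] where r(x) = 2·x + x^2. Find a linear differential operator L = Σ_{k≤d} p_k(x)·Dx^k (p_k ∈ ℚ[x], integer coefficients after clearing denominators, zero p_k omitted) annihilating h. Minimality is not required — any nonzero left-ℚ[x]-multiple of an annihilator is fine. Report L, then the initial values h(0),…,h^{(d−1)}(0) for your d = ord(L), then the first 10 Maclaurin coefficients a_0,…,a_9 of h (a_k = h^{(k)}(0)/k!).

f: a_k = 1, 1, 1/2, 1/6, 1/24, 1/120, 1/720, 1/5040, 1/40320, 1/362880, …
Change of var in L_f (x↦r) gives L₀.
h=h₀': d/dx-closure on L₀ ⇒ L.
L = (3 + 4·x + 2·x^2) + (-1 - x)·Dx  (order 1).
h: a_k = 2, 6, 10, 38/3, 13, 173/15, 407/45, 45/7, 5281/1260, 28787/11340, …
ICs: h(0) = 2.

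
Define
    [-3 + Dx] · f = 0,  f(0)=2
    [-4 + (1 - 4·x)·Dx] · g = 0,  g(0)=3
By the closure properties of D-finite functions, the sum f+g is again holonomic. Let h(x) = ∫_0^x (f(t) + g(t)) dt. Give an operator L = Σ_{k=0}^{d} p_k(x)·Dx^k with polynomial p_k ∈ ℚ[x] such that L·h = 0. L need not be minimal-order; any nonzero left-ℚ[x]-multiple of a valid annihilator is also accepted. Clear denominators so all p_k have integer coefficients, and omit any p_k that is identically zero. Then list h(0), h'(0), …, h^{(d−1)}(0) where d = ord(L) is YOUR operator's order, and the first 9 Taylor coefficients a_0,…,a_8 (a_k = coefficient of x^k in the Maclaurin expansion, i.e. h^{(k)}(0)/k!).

f: a_k = 2, 6, 9, 9, 27/4, 81/20, 81/40, 243/280, 729/2240, …
g: a_k = 3, 12, 48, 192, 768, 3072, 12288, 49152, 196608, …
Weyl lclm of L_f,L_g ⇒ L₀ (ord ≤ 2).
Integrate: L := L₀·Dx.
L = (60 + 144·x)·Dx + (-23 - 72·x + 144·x^2)·Dx^2 + (1 + 8·x - 48·x^2)·Dx^3  (order 3).
h: a_k = 0, 5, 9, 19, 201/4, 3099/20, 20507/40, 491601/280, 13762803/2240, …
ICs: h(0) = 0, h′(0) = 5, h′′(0) = 18.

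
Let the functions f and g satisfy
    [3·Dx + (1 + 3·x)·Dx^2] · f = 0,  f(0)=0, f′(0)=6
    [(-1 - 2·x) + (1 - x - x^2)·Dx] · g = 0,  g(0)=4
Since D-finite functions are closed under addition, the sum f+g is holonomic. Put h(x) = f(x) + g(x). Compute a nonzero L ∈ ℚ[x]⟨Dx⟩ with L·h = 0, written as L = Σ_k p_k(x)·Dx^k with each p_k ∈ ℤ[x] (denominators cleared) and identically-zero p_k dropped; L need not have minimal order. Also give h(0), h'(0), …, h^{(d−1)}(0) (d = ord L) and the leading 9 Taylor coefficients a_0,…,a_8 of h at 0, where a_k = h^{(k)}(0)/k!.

f: a_k = 0, 6, -9, 18, -81/2, 486/5, -243, 4374/7, -6561/4, …
g: a_k = 4, 4, 8, 12, 20, 32, 52, 84, 136, …
Sum ⇒ L₀ = lclm(L_f,L_g) in ℚ(x)⟨Dx⟩.
L = (-126 - 342·x - 468·x^2 - 180·x^3 - 108·x^4)·Dx + (-156·x - 576·x^2 - 672·x^3 - 378·x^4 - 180·x^5)·Dx^2 + (7 + 35·x + 29·x^2 - 63·x^3 - 99·x^4 - 93·x^5 - 36·x^6)·Dx^3  (order 3).
h: a_k = 4, 10, -1, 30, -41/2, 646/5, -191, 4962/7, -6017/4, …
ICs: h(0) = 4, h′(0) = 10, h′′(0) = -2.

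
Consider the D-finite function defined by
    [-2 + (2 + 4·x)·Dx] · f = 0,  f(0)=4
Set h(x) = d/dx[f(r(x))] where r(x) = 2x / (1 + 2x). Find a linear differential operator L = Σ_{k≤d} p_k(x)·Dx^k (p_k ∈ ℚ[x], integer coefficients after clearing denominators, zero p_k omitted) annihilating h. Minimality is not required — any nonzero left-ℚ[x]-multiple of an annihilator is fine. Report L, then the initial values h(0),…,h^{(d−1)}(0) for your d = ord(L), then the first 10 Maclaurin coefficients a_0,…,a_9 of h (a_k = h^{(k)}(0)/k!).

L = (-6 - 24·x) + (-1 - 8·x - 12·x^2)·Dx  (order 1).
h: a_k = 8, -48, 240, -1184, 6000, -31392, 168672, -924480, 5140656, -28889120, …
ICs: h(0) = 8.

f: a_k = 4, 4, -2, 2, -5/2, 7/2, -21/4, 33/4, -429/32, 715/32, …
Change of var in L_f (x↦r) gives L₀.
h₀' ⇒ L via d/dx closure of L₀.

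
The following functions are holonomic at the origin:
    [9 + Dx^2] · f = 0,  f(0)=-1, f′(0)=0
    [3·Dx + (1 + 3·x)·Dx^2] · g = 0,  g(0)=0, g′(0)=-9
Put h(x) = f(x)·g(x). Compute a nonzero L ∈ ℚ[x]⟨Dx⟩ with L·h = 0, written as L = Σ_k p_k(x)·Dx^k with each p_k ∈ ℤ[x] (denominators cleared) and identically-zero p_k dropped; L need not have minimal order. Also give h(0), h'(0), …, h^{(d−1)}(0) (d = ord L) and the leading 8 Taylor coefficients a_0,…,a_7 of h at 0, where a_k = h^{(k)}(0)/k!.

f: a_k = -1, 0, 9/2, 0, -27/8, 0, 81/80, 0, …
g: a_k = 0, -9, 27/2, -27, 243/4, -729/5, 729/2, -6561/7, …
Product ⇒ symmetric product L₀, ord ≤ 4.
L = (-81 + 486·x + 4617·x^2 + 11664·x^3 + 8748·x^4) + (36 + 540·x + 1944·x^2 + 1944·x^3)·Dx + (180·x + 1134·x^2 + 2592·x^3 + 1944·x^4)·Dx^2 + (4 + 60·x + 216·x^2 + 216·x^3)·Dx^3 + (1 + 14·x + 69·x^2 + 144·x^3 + 108·x^4)·Dx^4  (order 4).
h: a_k = 0, 9, -27/2, -27/2, 0, 2187/40, -2187/16, 203391/560, …
ICs: h(0) = 0, h′(0) = 9, h′′(0) = -27, h′′′(0) = -81.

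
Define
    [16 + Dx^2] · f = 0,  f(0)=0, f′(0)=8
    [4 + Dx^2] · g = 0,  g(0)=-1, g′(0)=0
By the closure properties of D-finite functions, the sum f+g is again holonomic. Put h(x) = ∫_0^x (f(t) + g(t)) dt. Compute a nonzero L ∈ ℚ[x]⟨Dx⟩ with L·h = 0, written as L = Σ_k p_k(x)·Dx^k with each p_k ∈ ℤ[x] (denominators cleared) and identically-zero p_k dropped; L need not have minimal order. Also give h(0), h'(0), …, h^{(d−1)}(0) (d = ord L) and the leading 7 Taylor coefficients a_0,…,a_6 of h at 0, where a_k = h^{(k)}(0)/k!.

f: a_k = 0, 8, 0, -64/3, 0, 256/15, 0, …
g: a_k = -1, 0, 2, 0, -2/3, 0, 4/45, …
h₀=f+g: left-lcm gives L₀, ord ≤ 4.
h=∫₀ˣh₀: take L = L₀·Dx.
L = 64·Dx + 20·Dx^3 + Dx^5  (order 5).
h: a_k = 0, -1, 4, 2/3, -16/3, -2/15, 128/45, …
ICs: h(0) = 0, h′(0) = -1, h′′(0) = 8, h′′′(0) = 4, h′′′′(0) = -128.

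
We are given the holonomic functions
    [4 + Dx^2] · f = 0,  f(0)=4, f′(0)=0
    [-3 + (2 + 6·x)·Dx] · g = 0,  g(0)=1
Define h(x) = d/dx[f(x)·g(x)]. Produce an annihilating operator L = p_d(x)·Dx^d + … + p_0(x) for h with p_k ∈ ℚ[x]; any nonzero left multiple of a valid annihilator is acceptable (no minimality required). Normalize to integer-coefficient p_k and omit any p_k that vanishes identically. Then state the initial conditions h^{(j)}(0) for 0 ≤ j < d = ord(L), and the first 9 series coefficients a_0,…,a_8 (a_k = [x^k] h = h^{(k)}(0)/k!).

f: a_k = 4, 0, -8, 0, 8/3, 0, -16/45, 0, 8/315, …
g: a_k = 1, 3/2, -9/8, 27/16, -405/128, 1701/256, -15309/1024, 72171/2048, -2814669/32768, …
Product ⇒ symmetric product L₀, ord ≤ 2.
h=h₀': d/dx-closure on L₀ ⇒ L.
L = (1453 + 11712·x + 26784·x^2 + 27648·x^3 + 20736·x^4) + (132 - 756·x - 5184·x^2 - 5184·x^3)·Dx + (172 + 1416·x + 4428·x^2 + 6912·x^3 + 5184·x^4)·Dx^2  (order 2).
h: a_k = 6, -25, -63/4, -95/24, 5465/64, -435961/1920, 4933523/7680, -598666367/322560, 3066682107/573440, …
ICs: h(0) = 6, h′(0) = -25.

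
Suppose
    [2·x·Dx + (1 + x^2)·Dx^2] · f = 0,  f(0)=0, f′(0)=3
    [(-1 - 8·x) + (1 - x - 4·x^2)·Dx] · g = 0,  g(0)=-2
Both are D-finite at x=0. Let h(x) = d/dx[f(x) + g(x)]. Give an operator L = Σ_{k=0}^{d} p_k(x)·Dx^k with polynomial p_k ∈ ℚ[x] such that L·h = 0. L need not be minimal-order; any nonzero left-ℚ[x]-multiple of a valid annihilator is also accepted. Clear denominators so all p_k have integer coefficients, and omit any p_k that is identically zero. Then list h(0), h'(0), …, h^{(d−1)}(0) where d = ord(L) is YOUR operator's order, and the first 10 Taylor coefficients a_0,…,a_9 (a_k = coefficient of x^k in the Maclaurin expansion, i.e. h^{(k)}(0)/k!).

f: a_k = 0, 3, 0, -1, 0, 3/5, 0, -3/7, 0, 1/3, …
g: a_k = -2, -2, -10, -18, -58, -130, -362, -882, -2330, -5858, …
Sum ⇒ L₀ = lclm(L_f,L_g) in ℚ(x)⟨Dx⟩.
h₀' ⇒ L via d/dx closure of L₀.
L = (10 - 40·x - 478·x^2 - 864·x^3 - 2496·x^4 - 384·x^6) + (-28 - 246·x - 316·x^2 - 1182·x^3 - 752·x^4 - 2048·x^5 - 48·x^6 - 384·x^7)·Dx + (5 + 8·x + 32·x^2 - 104·x^3 - 197·x^4 - 128·x^5 - 288·x^6 - 16·x^7 - 64·x^8)·Dx^2  (order 2).
h: a_k = 1, -20, -57, -232, -647, -2172, -6177, -18640, -52719, -151780, …
ICs: h(0) = 1, h′(0) = -20.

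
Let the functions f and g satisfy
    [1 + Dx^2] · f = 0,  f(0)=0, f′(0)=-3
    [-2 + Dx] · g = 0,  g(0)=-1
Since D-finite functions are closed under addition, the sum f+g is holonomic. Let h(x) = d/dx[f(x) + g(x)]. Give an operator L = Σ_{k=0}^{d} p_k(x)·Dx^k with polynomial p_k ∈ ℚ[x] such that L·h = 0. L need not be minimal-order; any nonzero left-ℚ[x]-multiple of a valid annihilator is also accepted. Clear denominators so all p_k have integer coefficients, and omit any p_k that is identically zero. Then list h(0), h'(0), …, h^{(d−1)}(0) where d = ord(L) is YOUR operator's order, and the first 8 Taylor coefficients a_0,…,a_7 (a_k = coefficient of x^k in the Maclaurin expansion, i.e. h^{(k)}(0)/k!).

f: a_k = 0, -3, 0, 1/2, 0, -1/40, 0, 1/1680, …
g: a_k = -1, -2, -2, -4/3, -2/3, -4/15, -4/45, -8/315, …
Weyl lclm of L_f,L_g ⇒ L₀ (ord ≤ 3).
Differentiate: ansatz ord ≤ ord L₀ ⇒ L.
L = 2 - Dx + 2·Dx^2 - Dx^3  (order 3).
h: a_k = -5, -4, -5/2, -8/3, -35/24, -8/15, -25/144, -16/315, …
ICs: h(0) = -5, h′(0) = -4, h′′(0) = -5.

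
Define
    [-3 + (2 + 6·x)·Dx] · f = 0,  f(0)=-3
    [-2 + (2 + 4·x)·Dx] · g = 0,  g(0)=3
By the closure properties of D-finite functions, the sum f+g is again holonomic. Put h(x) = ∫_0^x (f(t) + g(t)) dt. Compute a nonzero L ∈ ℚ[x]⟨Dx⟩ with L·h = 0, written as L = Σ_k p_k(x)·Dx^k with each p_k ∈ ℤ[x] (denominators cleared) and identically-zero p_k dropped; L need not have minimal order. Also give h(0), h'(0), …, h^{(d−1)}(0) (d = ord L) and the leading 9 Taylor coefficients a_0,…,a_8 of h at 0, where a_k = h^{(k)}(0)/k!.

f: a_k = -3, -9/2, 27/8, -81/16, 1215/128, -5103/256, 45927/1024, -216513/2048, 8444007/32768, …
g: a_k = 3, 3, -3/2, 3/2, -15/8, 21/8, -63/16, 99/16, -1287/128, …
h₀=f+g: left-lcm gives L₀, ord ≤ 2.
Integrate: L := L₀·Dx.
L = -3·Dx + (5 + 12·x)·Dx^2 + (2 + 10·x + 12·x^2)·Dx^3  (order 3).
h: a_k = 0, 0, -3/4, 5/8, -57/64, 195/128, -1477/512, 5985/1024, -203841/16384, …
ICs: h(0) = 0, h′(0) = 0, h′′(0) = -3/2.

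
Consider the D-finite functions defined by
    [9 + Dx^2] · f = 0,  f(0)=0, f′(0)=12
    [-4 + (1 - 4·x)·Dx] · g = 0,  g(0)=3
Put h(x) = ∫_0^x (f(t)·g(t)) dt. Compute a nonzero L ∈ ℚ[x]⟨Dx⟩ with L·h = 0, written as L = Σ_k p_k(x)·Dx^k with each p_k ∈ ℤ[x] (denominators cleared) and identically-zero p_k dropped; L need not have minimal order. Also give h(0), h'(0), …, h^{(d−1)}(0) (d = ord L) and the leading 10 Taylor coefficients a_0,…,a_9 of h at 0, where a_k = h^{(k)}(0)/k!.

f: a_k = 0, 12, 0, -18, 0, 81/10, 0, -243/140, 0, 243/1120, …
g: a_k = 3, 12, 48, 192, 768, 3072, 12288, 49152, 196608, 786432, …
Product ⇒ symmetric product L₀, ord ≤ 2.
h=∫₀ˣh₀: take L = L₀·Dx.
L = (-9 + 36·x)·Dx + 8·Dx^2 + (-1 + 4·x)·Dx^3  (order 3).
h: a_k = 0, 0, 18, 48, 261/2, 2088/5, 27921/20, 167526/35, 18762183/1120, 2084687/35, …
ICs: h(0) = 0, h′(0) = 0, h′′(0) = 36.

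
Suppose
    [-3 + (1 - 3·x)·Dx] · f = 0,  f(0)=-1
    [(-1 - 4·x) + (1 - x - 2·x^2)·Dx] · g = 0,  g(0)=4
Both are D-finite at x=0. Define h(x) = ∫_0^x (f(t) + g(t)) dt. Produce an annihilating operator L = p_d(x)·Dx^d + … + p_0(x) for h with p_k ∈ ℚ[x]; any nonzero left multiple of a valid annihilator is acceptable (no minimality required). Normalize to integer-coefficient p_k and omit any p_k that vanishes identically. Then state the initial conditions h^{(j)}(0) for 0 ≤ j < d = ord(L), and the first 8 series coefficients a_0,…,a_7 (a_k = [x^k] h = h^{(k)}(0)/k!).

L = (-36·x + 36·x^2 - 36·x^3)·Dx + (6 - 6·x - 30·x^2 + 54·x^3 - 72·x^4)·Dx^2 + (-1 + 6·x - 12·x^2 + 8·x^3 + 9·x^4 - 18·x^5)·Dx^3  (order 3).
h: a_k = 0, 3, 1/2, 1, -7/4, -37/5, -53/2, -557/7, …
ICs: h(0) = 0, h′(0) = 3, h′′(0) = 1.

f: a_k = -1, -3, -9, -27, -81, -243, -729, -2187, …
g: a_k = 4, 4, 12, 20, 44, 84, 172, 340, …
Sum ⇒ L₀ = lclm(L_f,L_g) in ℚ(x)⟨Dx⟩.
h=∫₀ˣh₀: take L = L₀·Dx.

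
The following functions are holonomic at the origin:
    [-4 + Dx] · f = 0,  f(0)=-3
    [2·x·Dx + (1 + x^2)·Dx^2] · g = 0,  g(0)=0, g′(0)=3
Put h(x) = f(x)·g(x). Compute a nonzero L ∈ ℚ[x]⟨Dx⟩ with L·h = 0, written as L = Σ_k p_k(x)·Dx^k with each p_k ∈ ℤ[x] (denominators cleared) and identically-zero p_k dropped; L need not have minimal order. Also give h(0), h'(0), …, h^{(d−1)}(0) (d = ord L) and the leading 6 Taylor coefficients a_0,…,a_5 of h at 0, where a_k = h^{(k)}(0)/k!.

L = (16 - 8·x + 16·x^2) + (-8 + 2·x - 8·x^2)·Dx + (1 + x^2)·Dx^2  (order 2).
h: a_k = 0, -9, -36, -69, -84, -369/5, …
ICs: h(0) = 0, h′(0) = -9.

f: a_k = -3, -12, -24, -32, -32, -128/5, …
g: a_k = 0, 3, 0, -1, 0, 3/5, …
f·g: L₀ = L_f ⊗_s L_g, ord ≤ 1·2.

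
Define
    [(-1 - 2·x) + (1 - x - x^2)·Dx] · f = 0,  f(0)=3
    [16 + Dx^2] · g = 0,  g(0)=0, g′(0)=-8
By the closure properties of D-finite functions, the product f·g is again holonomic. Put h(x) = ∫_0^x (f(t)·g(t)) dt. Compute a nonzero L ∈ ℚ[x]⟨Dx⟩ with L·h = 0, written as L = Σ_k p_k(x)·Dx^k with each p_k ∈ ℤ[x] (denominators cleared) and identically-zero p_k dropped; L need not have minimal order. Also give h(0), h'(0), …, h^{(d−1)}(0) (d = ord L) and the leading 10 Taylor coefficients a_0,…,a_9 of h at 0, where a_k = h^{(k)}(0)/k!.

L = (-14 + 16·x + 16·x^2)·Dx + (2 + 4·x)·Dx^2 + (-1 + x + x^2)·Dx^3  (order 3).
h: a_k = 0, 0, -12, -8, 4, -8/5, -36/5, -256/35, -983/105, -2648/189, …
ICs: h(0) = 0, h′(0) = 0, h′′(0) = -24.

f: a_k = 3, 3, 6, 9, 15, 24, 39, 63, 102, 165, …
g: a_k = 0, -8, 0, 64/3, 0, -256/15, 0, 2048/315, 0, -4096/2835, …
f·g: L₀ = L_f ⊗_s L_g, ord ≤ 1·2.
h=∫₀ˣh₀: take L = L₀·Dx.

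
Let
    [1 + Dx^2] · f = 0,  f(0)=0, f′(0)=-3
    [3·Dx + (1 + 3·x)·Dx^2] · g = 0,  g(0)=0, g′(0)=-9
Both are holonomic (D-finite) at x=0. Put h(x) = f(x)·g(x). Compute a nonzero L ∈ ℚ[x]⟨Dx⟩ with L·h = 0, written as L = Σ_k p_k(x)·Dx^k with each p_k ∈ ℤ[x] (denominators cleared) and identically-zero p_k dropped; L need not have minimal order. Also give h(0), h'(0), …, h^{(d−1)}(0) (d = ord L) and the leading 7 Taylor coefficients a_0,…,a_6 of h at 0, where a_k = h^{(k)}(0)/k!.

L = (-203 - 222·x - 189·x^2 + 432·x^3 + 324·x^4) + (-84 - 108·x + 648·x^2 + 648·x^3)·Dx + (-208 - 228·x - 54·x^2 + 864·x^3 + 648·x^4)·Dx^2 + (-84 - 108·x + 648·x^2 + 648·x^3)·Dx^3 + (-5 - 6·x + 135·x^2 + 432·x^3 + 324·x^4)·Dx^4  (order 4).
h: a_k = 0, 0, 27, -81/2, 153/2, -351/2, 3393/8, …
ICs: h(0) = 0, h′(0) = 0, h′′(0) = 54, h′′′(0) = -243.

f: a_k = 0, -3, 0, 1/2, 0, -1/40, 0, …
g: a_k = 0, -9, 27/2, -27, 243/4, -729/5, 729/2, …
Product ⇒ symmetric product L₀, ord ≤ 4.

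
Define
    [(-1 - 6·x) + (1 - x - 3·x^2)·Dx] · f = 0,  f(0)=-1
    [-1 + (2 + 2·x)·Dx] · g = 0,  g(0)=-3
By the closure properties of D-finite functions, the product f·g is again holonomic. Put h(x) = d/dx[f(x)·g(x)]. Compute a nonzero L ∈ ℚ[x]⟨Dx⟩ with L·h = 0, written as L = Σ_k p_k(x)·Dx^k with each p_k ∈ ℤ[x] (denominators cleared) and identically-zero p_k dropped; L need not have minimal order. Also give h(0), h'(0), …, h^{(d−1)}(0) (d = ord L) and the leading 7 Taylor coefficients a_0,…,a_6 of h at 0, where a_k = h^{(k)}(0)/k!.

L = (35 + 162·x + 381·x^2 + 390·x^3 + 135·x^4) + (-6 - 26·x + 6·x^2 + 122·x^3 + 150·x^4 + 54·x^5)·Dx  (order 1).
h: a_k = 9/2, 105/4, 1287/16, 8457/32, 187635/256, 1059039/512, 11247411/2048, …
ICs: h(0) = 9/2.

f: a_k = -1, -1, -4, -7, -19, -40, -97, …
g: a_k = -3, -3/2, 3/8, -3/16, 15/128, -21/256, 63/1024, …
Product ⇒ symmetric product L₀, ord ≤ 1.
Differentiate: ansatz ord ≤ ord L₀ ⇒ L.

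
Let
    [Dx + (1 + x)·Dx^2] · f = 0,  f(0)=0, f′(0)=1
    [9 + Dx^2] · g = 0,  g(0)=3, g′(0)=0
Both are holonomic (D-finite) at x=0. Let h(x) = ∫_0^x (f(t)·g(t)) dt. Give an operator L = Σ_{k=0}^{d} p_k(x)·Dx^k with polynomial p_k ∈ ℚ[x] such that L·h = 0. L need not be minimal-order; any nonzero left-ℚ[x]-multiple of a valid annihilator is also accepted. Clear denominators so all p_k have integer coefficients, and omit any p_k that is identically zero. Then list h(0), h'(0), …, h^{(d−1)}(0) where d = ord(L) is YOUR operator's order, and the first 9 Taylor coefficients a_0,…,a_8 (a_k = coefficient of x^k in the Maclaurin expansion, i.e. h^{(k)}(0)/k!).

f: a_k = 0, 1, -1/2, 1/3, -1/4, 1/5, -1/6, 1/7, -1/8, …
g: a_k = 3, 0, -27/2, 0, 81/8, 0, -243/80, 0, 2187/4480, …
L₀ := L_f ⊗_s L_g (sym. prod.), ord ≤ 4.
Integrate: L := L₀·Dx.
L = (2493 + 10854·x + 17091·x^2 + 11664·x^3 + 2916·x^4)·Dx + (612 + 1908·x + 1944·x^2 + 648·x^3)·Dx^2 + (592 + 2484·x + 3834·x^2 + 2592·x^3 + 648·x^4)·Dx^3 + (68 + 212·x + 216·x^2 + 72·x^3)·Dx^4 + (35 + 142·x + 215·x^2 + 144·x^3 + 36·x^4)·Dx^5  (order 5).
h: a_k = 0, 0, 3/2, -1/2, -25/8, 6/5, 83/80, -5/16, -1083/4480, …
ICs: h(0) = 0, h′(0) = 0, h′′(0) = 3, h′′′(0) = -3, h′′′′(0) = -75.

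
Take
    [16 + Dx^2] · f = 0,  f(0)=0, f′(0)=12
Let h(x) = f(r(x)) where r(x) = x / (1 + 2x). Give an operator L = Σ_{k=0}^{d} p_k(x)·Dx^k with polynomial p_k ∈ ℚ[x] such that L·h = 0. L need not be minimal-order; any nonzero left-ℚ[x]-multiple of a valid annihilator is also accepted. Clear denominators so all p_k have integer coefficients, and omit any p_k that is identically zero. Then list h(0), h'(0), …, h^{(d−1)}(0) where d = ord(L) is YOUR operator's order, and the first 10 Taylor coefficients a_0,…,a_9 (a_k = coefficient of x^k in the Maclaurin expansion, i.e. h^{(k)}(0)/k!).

f: a_k = 0, 12, 0, -32, 0, 128/5, 0, -1024/105, 0, 2048/945, …
Substitute x→r, Dx→(1/r')Dx; clear ⇒ L₀.
L = 16 + (4 + 24·x + 48·x^2 + 32·x^3)·Dx + (1 + 8·x + 24·x^2 + 32·x^3 + 16·x^4)·Dx^2  (order 2).
h: a_k = 0, 12, -24, 16, 96, -2752/5, 1920, -565504/105, 194048/15, -25222144/945, …
ICs: h(0) = 0, h′(0) = 12.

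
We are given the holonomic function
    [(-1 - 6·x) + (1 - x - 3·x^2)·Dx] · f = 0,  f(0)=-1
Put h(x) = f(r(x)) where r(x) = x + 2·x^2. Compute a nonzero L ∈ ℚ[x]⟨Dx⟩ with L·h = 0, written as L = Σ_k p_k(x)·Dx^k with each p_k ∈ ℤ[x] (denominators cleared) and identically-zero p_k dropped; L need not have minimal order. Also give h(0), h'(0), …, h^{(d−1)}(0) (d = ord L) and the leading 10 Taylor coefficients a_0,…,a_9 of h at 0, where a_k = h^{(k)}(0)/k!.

L = (1 + 10·x + 36·x^2 + 48·x^3) + (-1 + x + 5·x^2 + 12·x^3 + 12·x^4)·Dx  (order 1).
h: a_k = -1, -1, -6, -23, -77, -276, -1009, -3589, -12870, -46235, …
ICs: h(0) = -1.

f: a_k = -1, -1, -4, -7, -19, -40, -97, -217, -508, -1159, …
f∘r: x↦r, Dx↦Dx/r' in L_f ⇒ L₀.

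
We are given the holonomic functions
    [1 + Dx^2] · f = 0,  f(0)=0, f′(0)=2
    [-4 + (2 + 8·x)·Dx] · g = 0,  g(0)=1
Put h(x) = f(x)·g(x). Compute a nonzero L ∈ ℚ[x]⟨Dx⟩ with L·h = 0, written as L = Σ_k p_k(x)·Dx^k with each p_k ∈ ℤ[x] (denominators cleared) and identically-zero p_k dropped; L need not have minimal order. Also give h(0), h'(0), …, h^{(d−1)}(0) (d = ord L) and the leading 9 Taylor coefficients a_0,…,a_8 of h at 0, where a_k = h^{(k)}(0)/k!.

L = (13 + 8·x + 16·x^2) + (-4 - 16·x)·Dx + (1 + 8·x + 16·x^2)·Dx^2  (order 2).
h: a_k = 0, 2, 4, -13/3, 22/3, -1159/60, 547/10, -83009/504, 653603/1260, …
ICs: h(0) = 0, h′(0) = 2.

f: a_k = 0, 2, 0, -1/3, 0, 1/60, 0, -1/2520, 0, …
g: a_k = 1, 2, -2, 4, -10, 28, -84, 264, -858, …
Sym-product of L_f,L_g gives L₀ (≤ ord 2).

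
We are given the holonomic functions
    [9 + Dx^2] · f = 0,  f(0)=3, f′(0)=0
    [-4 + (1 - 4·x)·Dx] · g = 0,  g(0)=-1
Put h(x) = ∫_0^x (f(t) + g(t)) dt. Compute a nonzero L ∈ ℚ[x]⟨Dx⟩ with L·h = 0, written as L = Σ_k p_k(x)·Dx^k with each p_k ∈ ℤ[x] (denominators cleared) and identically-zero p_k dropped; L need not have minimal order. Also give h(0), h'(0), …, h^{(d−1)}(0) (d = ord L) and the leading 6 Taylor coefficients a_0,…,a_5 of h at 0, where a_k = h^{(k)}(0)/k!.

f: a_k = 3, 0, -27/2, 0, 81/8, 0, …
g: a_k = -1, -4, -16, -64, -256, -1024, …
Weyl lclm of L_f,L_g ⇒ L₀ (ord ≤ 3).
Integrate: L := L₀·Dx.
L = (-3780 + 2592·x - 5184·x^2)·Dx + (369 - 2124·x + 3888·x^2 - 5184·x^3)·Dx^2 + (-420 + 288·x - 576·x^2)·Dx^3 + (41 - 236·x + 432·x^2 - 576·x^3)·Dx^4  (order 4).
h: a_k = 0, 2, -2, -59/6, -16, -1967/40, …
ICs: h(0) = 0, h′(0) = 2, h′′(0) = -4, h′′′(0) = -59.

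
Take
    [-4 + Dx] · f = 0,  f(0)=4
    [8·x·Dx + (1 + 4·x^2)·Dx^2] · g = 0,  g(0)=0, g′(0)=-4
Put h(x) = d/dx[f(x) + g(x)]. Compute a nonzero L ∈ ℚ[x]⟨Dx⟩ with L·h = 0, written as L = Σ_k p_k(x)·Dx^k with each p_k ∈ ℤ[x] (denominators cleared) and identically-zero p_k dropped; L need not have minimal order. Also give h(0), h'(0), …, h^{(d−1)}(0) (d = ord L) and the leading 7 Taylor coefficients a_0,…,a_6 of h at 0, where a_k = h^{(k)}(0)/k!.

f: a_k = 4, 16, 32, 128/3, 128/3, 512/15, 1024/45, …
g: a_k = 0, -4, 0, 16/3, 0, -64/5, 0, …
h₀=f+g: left-lcm gives L₀, ord ≤ 3.
h₀' ⇒ L via d/dx closure of L₀.
L = (8 - 32·x - 96·x^2 - 128·x^3) + (-6 - 8·x^2 - 64·x^4)·Dx + (1 + 2·x + 8·x^2 + 8·x^3 + 16·x^4)·Dx^2  (order 2).
h: a_k = 12, 64, 144, 512/3, 320/3, 2048/15, 15616/45, …
ICs: h(0) = 12, h′(0) = 64.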